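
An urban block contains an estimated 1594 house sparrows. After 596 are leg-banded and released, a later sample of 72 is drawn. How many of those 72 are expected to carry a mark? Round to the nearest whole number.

expected recaptures ≈ 27

Expected recaptures E[R] = M·C / N.
E[R] = 596 × 72 / 1594 = 42912 / 1594 ≈ 26.9 → 27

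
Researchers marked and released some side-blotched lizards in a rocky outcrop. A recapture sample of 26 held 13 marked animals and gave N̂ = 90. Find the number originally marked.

From N = M·C/R: M = N·R / C = 90·13 / 26 = 1170 / 26 = 45.

M = 45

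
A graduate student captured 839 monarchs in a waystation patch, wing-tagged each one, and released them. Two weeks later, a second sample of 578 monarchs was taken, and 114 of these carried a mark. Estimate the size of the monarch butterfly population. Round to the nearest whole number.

If marked individuals mix randomly, R/C ≈ M/N, giving N ≈ M·C/R.
N = (839 × 578) / 114 = 484942 / 114 ≈ 4253.9 → 4254

N ≈ 4254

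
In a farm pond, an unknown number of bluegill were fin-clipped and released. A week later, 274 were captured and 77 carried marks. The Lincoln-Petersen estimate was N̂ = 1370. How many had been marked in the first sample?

M = 385

From N = M·C/R: M = N·R / C = 1370·77 / 274 = 105490 / 274 = 385.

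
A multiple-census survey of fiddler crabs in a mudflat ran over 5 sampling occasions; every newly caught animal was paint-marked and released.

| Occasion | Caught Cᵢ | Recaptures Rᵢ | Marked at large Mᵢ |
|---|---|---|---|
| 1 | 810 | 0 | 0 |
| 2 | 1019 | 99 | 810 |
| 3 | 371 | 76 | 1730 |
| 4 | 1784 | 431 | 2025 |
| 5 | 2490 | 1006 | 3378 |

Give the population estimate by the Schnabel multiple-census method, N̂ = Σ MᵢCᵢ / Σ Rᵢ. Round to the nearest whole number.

Σ MᵢCᵢ = 0·810 + 810·1019 + 1730·371 + 2025·1784 + 3378·2490 = 0 + 825390 + 641830 + 3612600 + 8411220 = 13491040
Σ Rᵢ = 0 + 99 + 76 + 431 + 1006 = 1612
N̂ = 13491040 / 1612 ≈ 8369.1 → 8369

N ≈ 8369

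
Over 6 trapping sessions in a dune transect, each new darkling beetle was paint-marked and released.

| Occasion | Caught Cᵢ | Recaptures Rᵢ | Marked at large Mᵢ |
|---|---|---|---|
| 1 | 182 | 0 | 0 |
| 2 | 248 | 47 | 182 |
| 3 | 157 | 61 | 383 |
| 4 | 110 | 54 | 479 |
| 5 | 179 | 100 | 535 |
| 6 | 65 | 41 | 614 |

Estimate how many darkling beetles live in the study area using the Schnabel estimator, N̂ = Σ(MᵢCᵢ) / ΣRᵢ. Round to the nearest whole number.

N ≈ 969

Σ MᵢCᵢ = 0·182 + 182·248 + 383·157 + 479·110 + 535·179 + 614·65 = 0 + 45136 + 60131 + 52690 + 95765 + 39910 = 293632
Σ Rᵢ = 0 + 47 + 61 + 54 + 100 + 41 = 303
N̂ = 293632 / 303 ≈ 969.1 → 969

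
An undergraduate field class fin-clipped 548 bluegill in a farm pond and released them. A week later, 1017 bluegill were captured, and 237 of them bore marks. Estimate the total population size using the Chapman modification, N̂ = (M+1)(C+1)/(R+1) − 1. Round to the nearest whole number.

N̂ = (548+1)(1017+1)/(237+1) − 1 = 549·1018/238 − 1
= 558882/238 − 1 ≈ 2348.2 − 1 ≈ 2347.2 → 2347

N ≈ 2347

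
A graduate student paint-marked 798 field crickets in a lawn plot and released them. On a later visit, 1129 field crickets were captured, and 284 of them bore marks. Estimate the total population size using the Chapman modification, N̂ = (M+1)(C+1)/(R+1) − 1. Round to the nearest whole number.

N ≈ 3167

N̂ = (798+1)(1129+1)/(284+1) − 1 = 799·1130/285 − 1
= 902870/285 − 1 ≈ 3168.0 − 1 ≈ 3167.0 → 3167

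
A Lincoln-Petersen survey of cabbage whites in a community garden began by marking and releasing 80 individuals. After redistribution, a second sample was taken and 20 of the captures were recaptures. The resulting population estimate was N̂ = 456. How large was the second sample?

C = 114

From N = M·C/R: C = N·R / M = 456·20 / 80 = 9120 / 80 = 114.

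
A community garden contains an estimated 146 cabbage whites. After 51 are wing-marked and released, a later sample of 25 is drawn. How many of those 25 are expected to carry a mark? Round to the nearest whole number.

The marked fraction of the population is 51/146, so in a sample of 25 expect C·(M/N) marked.
E[R] = 51 × 25 / 146 = 1275 / 146 ≈ 8.7 → 9

expected recaptures ≈ 9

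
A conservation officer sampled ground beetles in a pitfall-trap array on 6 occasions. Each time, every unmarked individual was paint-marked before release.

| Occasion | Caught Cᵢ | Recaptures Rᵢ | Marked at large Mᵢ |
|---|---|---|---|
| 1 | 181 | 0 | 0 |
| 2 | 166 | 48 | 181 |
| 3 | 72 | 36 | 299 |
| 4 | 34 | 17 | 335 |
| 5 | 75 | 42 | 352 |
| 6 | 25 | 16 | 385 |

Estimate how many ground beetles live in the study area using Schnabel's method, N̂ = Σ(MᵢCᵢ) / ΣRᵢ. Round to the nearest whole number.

Σ MᵢCᵢ = 0·181 + 181·166 + 299·72 + 335·34 + 352·75 + 385·25 = 0 + 30046 + 21528 + 11390 + 26400 + 9625 = 98989
Σ Rᵢ = 0 + 48 + 36 + 17 + 42 + 16 = 159
N̂ = 98989 / 159 ≈ 622.6 → 623

N ≈ 623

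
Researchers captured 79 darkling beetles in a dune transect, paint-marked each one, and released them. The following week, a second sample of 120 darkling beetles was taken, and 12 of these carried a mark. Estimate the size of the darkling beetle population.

N = 790

N = (79 × 120) / 12 = 9480 / 12 = 790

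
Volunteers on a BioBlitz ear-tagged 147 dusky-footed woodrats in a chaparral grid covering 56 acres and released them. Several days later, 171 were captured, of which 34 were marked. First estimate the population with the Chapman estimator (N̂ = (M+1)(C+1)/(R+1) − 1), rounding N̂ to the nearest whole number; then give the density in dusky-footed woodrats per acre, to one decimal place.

density ≈ 13.0 dusky-footed woodrats per acre

N̂ = 148·172/35 − 1 = 25456/35 − 1 ≈ 726.3 → 726
Density = N̂ / area = 726 / 56 ≈ 12.96 → 13.0 per acre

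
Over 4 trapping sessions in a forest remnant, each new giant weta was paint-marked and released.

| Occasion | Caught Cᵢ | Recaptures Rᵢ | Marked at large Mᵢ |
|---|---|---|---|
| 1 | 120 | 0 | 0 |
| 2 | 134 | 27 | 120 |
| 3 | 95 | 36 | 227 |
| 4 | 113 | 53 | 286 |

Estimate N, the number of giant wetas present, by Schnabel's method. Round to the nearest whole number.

Σ MᵢCᵢ = 0·120 + 120·134 + 227·95 + 286·113 = 0 + 16080 + 21565 + 32318 = 69963
Σ Rᵢ = 0 + 27 + 36 + 53 = 116
N̂ = 69963 / 116 ≈ 603.1 → 603

N ≈ 603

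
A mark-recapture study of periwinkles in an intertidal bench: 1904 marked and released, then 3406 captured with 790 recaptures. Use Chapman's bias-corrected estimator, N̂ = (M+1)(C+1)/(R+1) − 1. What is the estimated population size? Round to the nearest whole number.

N ≈ 8204

N̂ = (1904+1)(3406+1)/(790+1) − 1 = 1905·3407/791 − 1
= 6490335/791 − 1 ≈ 8205.2 − 1 ≈ 8204.2 → 8204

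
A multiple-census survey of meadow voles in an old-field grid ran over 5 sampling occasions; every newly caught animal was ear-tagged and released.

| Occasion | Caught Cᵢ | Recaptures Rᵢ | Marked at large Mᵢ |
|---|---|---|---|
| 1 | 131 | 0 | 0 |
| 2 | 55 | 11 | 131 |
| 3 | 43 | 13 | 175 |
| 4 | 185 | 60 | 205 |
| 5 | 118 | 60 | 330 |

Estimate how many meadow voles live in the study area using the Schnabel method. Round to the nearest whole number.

Σ MᵢCᵢ = 0·131 + 131·55 + 175·43 + 205·185 + 330·118 = 0 + 7205 + 7525 + 37925 + 38940 = 91595
Σ Rᵢ = 0 + 11 + 13 + 60 + 60 = 144
N̂ = 91595 / 144 ≈ 636.1 → 636

N ≈ 636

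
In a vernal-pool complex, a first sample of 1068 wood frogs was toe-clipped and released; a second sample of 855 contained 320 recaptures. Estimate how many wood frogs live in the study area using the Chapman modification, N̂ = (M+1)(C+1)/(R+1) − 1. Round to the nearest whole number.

N ≈ 2850

N̂ = (1068+1)(855+1)/(320+1) − 1 = 1069·856/321 − 1
= 915064/321 − 1 ≈ 2850.7 − 1 ≈ 2849.7 → 2850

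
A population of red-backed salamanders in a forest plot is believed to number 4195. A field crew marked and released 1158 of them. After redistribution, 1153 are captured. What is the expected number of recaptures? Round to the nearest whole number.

expected recaptures ≈ 318

The marked fraction of the population is 1158/4195, so in a sample of 1153 expect C·(M/N) marked.
E[R] = 1158 × 1153 / 4195 = 1335174 / 4195 ≈ 318.3 → 318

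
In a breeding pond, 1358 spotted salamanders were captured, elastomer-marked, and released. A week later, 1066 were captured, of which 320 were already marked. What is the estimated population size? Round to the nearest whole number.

N = (1358 × 1066) / 320 = 1447628 / 320 ≈ 4523.8 → 4524

N ≈ 4524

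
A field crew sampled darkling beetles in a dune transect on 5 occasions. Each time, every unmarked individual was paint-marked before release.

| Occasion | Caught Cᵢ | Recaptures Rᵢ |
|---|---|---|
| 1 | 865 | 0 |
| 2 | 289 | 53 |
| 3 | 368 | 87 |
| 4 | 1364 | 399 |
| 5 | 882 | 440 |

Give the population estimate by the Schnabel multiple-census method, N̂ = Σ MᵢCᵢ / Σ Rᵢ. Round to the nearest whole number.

N ≈ 4709

Marked at large before each occasion: Mᵢ = Σⱼ<ᵢ (Cⱼ − Rⱼ) → M1=0, M2=865, M3=1101, M4=1382, M5=2347
Σ MᵢCᵢ = 0·865 + 865·289 + 1101·368 + 1382·1364 + 2347·882 = 0 + 249985 + 405168 + 1885048 + 2070054 = 4610255
Σ Rᵢ = 0 + 53 + 87 + 399 + 440 = 979
N̂ = 4610255 / 979 ≈ 4709.1 → 4709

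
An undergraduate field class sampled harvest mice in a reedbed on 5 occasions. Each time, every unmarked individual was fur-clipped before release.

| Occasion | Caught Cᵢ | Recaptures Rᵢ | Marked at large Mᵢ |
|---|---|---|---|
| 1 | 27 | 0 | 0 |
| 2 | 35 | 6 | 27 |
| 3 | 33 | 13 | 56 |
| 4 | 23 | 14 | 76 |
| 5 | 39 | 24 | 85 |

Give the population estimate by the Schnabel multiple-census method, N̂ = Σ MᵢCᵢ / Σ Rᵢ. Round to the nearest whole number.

Σ MᵢCᵢ = 0·27 + 27·35 + 56·33 + 76·23 + 85·39 = 0 + 945 + 1848 + 1748 + 3315 = 7856
Σ Rᵢ = 0 + 6 + 13 + 14 + 24 = 57
N̂ = 7856 / 57 ≈ 137.8 → 138

N ≈ 138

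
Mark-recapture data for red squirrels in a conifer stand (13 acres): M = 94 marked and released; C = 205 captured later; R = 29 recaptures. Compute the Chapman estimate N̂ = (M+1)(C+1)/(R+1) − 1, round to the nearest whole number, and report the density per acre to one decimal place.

density ≈ 50.1 red squirrels per acre

N̂ = 95·206/30 − 1 = 19570/30 − 1 ≈ 651.3 → 651
Density = N̂ / area = 651 / 13 ≈ 50.08 → 50.1 per acre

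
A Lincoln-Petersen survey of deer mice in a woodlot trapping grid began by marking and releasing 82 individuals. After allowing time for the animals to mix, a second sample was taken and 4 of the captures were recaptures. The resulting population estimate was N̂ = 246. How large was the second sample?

From N = M·C/R: C = N·R / M = 246·4 / 82 = 984 / 82 = 12.

C = 12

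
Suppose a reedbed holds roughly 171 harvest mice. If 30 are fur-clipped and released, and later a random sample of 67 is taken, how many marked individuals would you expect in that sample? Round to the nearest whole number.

expected recaptures ≈ 12

Expected recaptures E[R] = M·C / N.
E[R] = 30 × 67 / 171 = 2010 / 171 ≈ 11.8 → 12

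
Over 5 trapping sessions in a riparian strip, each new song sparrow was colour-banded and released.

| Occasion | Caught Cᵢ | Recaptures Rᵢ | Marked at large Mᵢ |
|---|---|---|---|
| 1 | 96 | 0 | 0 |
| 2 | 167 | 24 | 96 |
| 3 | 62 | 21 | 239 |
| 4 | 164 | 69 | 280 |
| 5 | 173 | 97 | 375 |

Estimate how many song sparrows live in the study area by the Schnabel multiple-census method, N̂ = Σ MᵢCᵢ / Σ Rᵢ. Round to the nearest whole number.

Σ MᵢCᵢ = 0·96 + 96·167 + 239·62 + 280·164 + 375·173 = 0 + 16032 + 14818 + 45920 + 64875 = 141645
Σ Rᵢ = 0 + 24 + 21 + 69 + 97 = 211
N̂ = 141645 / 211 ≈ 671.3 → 671

N ≈ 671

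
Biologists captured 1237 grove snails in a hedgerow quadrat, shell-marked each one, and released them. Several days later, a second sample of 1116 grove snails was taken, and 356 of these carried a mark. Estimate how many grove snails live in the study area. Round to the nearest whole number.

N = (1237 × 1116) / 356 = 1380492 / 356 ≈ 3877.8 → 3878

N ≈ 3878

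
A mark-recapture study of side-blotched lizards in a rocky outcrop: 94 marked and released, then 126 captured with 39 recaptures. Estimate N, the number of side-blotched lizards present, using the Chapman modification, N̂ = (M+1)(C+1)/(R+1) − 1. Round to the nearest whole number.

N ≈ 301

N̂ = (94+1)(126+1)/(39+1) − 1 = 95·127/40 − 1
= 12065/40 − 1 ≈ 301.6 − 1 ≈ 300.6 → 301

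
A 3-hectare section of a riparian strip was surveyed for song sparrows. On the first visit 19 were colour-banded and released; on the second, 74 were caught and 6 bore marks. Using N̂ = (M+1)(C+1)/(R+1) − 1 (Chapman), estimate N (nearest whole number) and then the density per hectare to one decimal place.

N̂ = 20·75/7 − 1 = 1500/7 − 1 ≈ 213.3 → 213
Density = N̂ / area = 213 / 3 = 71.0 per hectare

density ≈ 71.0 song sparrows per hectare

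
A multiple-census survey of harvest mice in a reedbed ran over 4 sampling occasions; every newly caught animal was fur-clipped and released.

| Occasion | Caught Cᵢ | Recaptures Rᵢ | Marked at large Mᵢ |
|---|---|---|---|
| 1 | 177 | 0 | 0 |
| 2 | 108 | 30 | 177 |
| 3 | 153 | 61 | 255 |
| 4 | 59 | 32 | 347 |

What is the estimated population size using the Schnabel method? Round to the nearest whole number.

N ≈ 639

Σ MᵢCᵢ = 0·177 + 177·108 + 255·153 + 347·59 = 0 + 19116 + 39015 + 20473 = 78604
Σ Rᵢ = 0 + 30 + 61 + 32 = 123
N̂ = 78604 / 123 ≈ 639.1 → 639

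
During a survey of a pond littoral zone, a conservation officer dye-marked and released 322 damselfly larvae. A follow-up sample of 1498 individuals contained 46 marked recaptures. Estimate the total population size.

N = 10,486

Lincoln-Petersen assumes M/N = R/C, so N = M·C / R.
N = (322 × 1498) / 46 = 482356 / 46 = 10486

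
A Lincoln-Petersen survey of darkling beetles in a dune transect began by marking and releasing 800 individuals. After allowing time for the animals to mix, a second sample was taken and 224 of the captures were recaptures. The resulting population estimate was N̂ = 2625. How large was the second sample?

C = 735

From N = M·C/R: C = N·R / M = 2625·224 / 800 = 588000 / 800 = 735.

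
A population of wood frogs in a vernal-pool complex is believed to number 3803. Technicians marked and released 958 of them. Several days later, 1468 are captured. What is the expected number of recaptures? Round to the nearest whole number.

Expected recaptures E[R] = M·C / N.
E[R] = 958 × 1468 / 3803 = 1406344 / 3803 ≈ 369.8 → 370

expected recaptures ≈ 370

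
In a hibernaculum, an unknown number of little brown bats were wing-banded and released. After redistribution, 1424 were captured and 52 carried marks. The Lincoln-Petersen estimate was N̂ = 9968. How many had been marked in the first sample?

M = 364

From N = M·C/R: M = N·R / C = 9968·52 / 1424 = 518336 / 1424 = 364.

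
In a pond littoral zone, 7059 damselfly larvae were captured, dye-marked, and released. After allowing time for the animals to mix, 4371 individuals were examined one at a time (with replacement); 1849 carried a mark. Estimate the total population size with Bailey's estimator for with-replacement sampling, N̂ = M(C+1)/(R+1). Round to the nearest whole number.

N ≈ 16,682

N̂ = 7059·(4371+1)/(1849+1) = 7059·4372/1850 = 30861948/1850 ≈ 16682.1 → 16682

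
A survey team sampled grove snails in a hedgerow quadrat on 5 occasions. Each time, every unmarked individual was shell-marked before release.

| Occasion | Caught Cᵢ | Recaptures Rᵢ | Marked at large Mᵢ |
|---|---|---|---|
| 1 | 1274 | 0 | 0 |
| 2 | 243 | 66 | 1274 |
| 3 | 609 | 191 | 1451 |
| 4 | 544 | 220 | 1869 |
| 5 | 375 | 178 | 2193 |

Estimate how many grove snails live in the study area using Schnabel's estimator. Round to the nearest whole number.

Σ MᵢCᵢ = 0·1274 + 1274·243 + 1451·609 + 1869·544 + 2193·375 = 0 + 309582 + 883659 + 1016736 + 822375 = 3032352
Σ Rᵢ = 0 + 66 + 191 + 220 + 178 = 655
N̂ = 3032352 / 655 ≈ 4629.5 → 4630

N ≈ 4630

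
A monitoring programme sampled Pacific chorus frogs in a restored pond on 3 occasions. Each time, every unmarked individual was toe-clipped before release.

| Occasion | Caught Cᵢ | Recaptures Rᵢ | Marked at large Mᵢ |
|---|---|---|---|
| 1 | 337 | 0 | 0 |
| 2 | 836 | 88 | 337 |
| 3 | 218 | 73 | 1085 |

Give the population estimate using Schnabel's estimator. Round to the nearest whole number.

N ≈ 3219

Σ MᵢCᵢ = 0·337 + 337·836 + 1085·218 = 0 + 281732 + 236530 = 518262
Σ Rᵢ = 0 + 88 + 73 = 161
N̂ = 518262 / 161 ≈ 3219.0 → 3219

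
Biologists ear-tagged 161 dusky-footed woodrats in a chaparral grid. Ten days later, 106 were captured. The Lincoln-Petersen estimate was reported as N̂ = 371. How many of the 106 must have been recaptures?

R = 46

From N = M·C/R: R = M·C / N = 161·106 / 371 = 17066 / 371 = 46.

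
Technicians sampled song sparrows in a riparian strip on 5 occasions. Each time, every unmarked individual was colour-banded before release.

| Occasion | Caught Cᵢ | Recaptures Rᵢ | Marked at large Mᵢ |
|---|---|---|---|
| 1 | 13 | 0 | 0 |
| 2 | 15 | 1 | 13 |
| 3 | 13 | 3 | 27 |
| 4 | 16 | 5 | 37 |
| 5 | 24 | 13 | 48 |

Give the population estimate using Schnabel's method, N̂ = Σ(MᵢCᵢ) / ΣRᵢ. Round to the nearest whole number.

N ≈ 104

Σ MᵢCᵢ = 0·13 + 13·15 + 27·13 + 37·16 + 48·24 = 0 + 195 + 351 + 592 + 1152 = 2290
Σ Rᵢ = 0 + 1 + 3 + 5 + 13 = 22
N̂ = 2290 / 22 ≈ 104.1 → 104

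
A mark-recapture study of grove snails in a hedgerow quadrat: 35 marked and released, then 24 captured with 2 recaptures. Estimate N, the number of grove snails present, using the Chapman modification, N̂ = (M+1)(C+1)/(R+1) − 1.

N = 299

N̂ = (35+1)(24+1)/(2+1) − 1 = 36·25/3 − 1
= 900/3 − 1 = 300 − 1 = 299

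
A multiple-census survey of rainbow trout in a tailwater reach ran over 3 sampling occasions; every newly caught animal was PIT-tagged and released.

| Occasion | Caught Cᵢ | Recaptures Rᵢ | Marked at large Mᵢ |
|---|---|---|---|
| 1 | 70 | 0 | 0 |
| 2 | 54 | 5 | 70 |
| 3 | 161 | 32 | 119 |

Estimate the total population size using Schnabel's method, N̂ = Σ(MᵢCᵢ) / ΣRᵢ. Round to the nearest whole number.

Σ MᵢCᵢ = 0·70 + 70·54 + 119·161 = 0 + 3780 + 19159 = 22939
Σ Rᵢ = 0 + 5 + 32 = 37
N̂ = 22939 / 37 ≈ 620.0 → 620

N ≈ 620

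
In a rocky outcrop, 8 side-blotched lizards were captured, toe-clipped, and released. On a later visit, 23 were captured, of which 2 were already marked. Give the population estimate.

N = 92

If marked individuals mix randomly, R/C ≈ M/N, giving N ≈ M·C/R.
N = (8 × 23) / 2 = 184 / 2 = 92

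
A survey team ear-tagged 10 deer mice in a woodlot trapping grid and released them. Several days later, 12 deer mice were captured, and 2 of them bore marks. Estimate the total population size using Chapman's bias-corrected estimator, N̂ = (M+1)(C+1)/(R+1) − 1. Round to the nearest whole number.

N ≈ 47

N̂ = (10+1)(12+1)/(2+1) − 1 = 11·13/3 − 1
= 143/3 − 1 ≈ 47.7 − 1 ≈ 46.7 → 47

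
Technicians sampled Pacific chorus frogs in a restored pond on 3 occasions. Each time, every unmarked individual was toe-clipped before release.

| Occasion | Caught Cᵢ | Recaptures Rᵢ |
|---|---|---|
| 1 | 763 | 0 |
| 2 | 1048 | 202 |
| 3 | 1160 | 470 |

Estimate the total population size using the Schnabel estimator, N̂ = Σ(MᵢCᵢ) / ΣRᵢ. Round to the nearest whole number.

N ≈ 3967

Marked at large before each occasion: Mᵢ = Σⱼ<ᵢ (Cⱼ − Rⱼ) → M1=0, M2=763, M3=1609
Σ MᵢCᵢ = 0·763 + 763·1048 + 1609·1160 = 0 + 799624 + 1866440 = 2666064
Σ Rᵢ = 0 + 202 + 470 = 672
N̂ = 2666064 / 672 ≈ 3967.4 → 3967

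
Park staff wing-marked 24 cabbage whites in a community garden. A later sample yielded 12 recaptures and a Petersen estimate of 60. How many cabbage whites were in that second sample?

From N = M·C/R: C = N·R / M = 60·12 / 24 = 720 / 24 = 30.

C = 30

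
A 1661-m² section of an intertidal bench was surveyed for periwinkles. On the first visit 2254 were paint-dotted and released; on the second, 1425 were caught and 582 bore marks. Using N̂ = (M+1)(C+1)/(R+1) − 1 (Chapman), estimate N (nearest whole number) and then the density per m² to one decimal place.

density ≈ 3.3 periwinkles per m²

N̂ = 2255·1426/583 − 1 = 3215630/583 − 1 ≈ 5514.7 → 5515
Density = N̂ / area = 5515 / 1661 ≈ 3.32 → 3.3 per m²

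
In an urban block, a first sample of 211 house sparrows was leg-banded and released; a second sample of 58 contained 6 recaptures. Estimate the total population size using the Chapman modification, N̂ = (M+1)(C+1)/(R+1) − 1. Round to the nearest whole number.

N̂ = (211+1)(58+1)/(6+1) − 1 = 212·59/7 − 1
= 12508/7 − 1 ≈ 1786.9 − 1 ≈ 1785.9 → 1786

N ≈ 1786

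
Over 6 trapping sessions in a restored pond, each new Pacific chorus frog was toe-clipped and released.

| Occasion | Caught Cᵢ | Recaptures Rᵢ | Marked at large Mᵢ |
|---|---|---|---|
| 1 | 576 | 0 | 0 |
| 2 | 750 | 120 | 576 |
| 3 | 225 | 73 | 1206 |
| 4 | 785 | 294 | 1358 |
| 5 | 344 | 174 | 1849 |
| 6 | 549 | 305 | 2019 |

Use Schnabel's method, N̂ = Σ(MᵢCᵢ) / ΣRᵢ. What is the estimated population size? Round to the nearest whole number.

N ≈ 3638

Σ MᵢCᵢ = 0·576 + 576·750 + 1206·225 + 1358·785 + 1849·344 + 2019·549 = 0 + 432000 + 271350 + 1066030 + 636056 + 1108431 = 3513867
Σ Rᵢ = 0 + 120 + 73 + 294 + 174 + 305 = 966
N̂ = 3513867 / 966 ≈ 3637.5 → 3638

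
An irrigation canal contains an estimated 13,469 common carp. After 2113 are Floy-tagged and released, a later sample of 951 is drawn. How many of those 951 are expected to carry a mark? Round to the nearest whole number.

expected recaptures ≈ 149

The marked fraction of the population is 2113/13469, so in a sample of 951 expect C·(M/N) marked.
E[R] = 2113 × 951 / 13469 = 2009463 / 13469 ≈ 149.2 → 149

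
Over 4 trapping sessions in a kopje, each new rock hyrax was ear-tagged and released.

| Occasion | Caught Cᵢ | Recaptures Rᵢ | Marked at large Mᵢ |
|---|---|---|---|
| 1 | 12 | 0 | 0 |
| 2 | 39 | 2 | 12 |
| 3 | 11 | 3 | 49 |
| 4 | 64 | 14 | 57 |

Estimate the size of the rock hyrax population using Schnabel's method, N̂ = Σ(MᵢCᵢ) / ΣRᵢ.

Σ MᵢCᵢ = 0·12 + 12·39 + 49·11 + 57·64 = 0 + 468 + 539 + 3648 = 4655
Σ Rᵢ = 0 + 2 + 3 + 14 = 19
N̂ = 4655 / 19 = 245

N = 245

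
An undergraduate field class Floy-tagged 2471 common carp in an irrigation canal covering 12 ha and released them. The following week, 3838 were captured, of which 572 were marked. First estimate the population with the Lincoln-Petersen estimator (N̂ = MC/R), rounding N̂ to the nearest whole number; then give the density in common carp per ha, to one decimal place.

density ≈ 1381.7 common carp per ha

N̂ = 2471·3838/572 = 9483698/572 ≈ 16579.9 → 16580
Density = N̂ / area = 16580 / 12 ≈ 1381.67 → 1381.7 per ha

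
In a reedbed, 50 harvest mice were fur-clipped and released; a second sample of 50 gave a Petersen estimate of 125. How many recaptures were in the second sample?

From N = M·C/R: R = M·C / N = 50·50 / 125 = 2500 / 125 = 20.

R = 20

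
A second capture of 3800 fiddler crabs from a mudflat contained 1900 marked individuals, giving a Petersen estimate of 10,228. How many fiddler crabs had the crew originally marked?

M = 5114

From N = M·C/R: M = N·R / C = 10228·1900 / 3800 = 19433200 / 3800 = 5114.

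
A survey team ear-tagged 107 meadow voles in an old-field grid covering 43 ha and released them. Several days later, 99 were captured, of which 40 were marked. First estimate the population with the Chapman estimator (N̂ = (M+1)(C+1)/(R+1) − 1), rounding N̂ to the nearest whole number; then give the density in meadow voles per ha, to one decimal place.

density ≈ 6.1 meadow voles per ha

N̂ = 108·100/41 − 1 = 10800/41 − 1 ≈ 262.4 → 262
Density = N̂ / area = 262 / 43 ≈ 6.09 → 6.1 per ha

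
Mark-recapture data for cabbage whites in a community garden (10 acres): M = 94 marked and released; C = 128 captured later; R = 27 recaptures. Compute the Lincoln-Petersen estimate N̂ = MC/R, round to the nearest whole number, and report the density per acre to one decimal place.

N̂ = 94·128/27 = 12032/27 ≈ 445.6 → 446
Density = N̂ / area = 446 / 10 ≈ 44.60 → 44.6 per acre

density ≈ 44.6 cabbage whites per acre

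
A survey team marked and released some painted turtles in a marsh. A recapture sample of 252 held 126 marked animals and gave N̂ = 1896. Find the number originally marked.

M = 948

From N = M·C/R: M = N·R / C = 1896·126 / 252 = 238896 / 252 = 948.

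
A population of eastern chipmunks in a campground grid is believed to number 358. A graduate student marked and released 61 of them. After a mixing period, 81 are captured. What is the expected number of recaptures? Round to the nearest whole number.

Expected recaptures E[R] = M·C / N.
E[R] = 61 × 81 / 358 = 4941 / 358 ≈ 13.8 → 14

expected recaptures ≈ 14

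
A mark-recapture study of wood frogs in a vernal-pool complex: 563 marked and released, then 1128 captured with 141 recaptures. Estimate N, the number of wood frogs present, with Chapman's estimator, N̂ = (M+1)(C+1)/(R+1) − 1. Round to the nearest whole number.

N ≈ 4483

N̂ = (563+1)(1128+1)/(141+1) − 1 = 564·1129/142 − 1
= 636756/142 − 1 ≈ 4484.2 − 1 ≈ 4483.2 → 4483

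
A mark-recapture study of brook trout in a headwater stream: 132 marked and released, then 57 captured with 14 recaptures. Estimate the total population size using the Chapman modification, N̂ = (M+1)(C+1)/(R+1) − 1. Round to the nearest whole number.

N ≈ 513

N̂ = (132+1)(57+1)/(14+1) − 1 = 133·58/15 − 1
= 7714/15 − 1 ≈ 514.3 − 1 ≈ 513.3 → 513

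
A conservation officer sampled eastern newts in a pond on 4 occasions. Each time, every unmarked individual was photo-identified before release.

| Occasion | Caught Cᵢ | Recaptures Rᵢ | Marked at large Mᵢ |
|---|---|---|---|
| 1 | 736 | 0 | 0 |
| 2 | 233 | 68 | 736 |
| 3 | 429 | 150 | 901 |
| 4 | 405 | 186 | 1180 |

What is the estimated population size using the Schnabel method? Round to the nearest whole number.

Σ MᵢCᵢ = 0·736 + 736·233 + 901·429 + 1180·405 = 0 + 171488 + 386529 + 477900 = 1035917
Σ Rᵢ = 0 + 68 + 150 + 186 = 404
N̂ = 1035917 / 404 ≈ 2564.2 → 2564

N ≈ 2564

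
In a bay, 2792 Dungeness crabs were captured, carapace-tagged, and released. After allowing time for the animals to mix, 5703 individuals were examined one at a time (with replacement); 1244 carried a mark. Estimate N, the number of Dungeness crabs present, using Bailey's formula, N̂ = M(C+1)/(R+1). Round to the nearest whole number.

N ≈ 12,792

N̂ = 2792·(5703+1)/(1244+1) = 2792·5704/1245 = 15925568/1245 ≈ 12791.6 → 12792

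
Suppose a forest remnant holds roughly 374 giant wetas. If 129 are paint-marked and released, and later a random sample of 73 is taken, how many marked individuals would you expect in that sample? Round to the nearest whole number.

expected recaptures ≈ 25

The marked fraction of the population is 129/374, so in a sample of 73 expect C·(M/N) marked.
E[R] = 129 × 73 / 374 = 9417 / 374 ≈ 25.2 → 25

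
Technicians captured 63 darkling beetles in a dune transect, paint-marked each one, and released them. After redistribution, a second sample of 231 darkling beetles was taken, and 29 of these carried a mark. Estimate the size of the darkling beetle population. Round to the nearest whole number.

N ≈ 502

N = (63 × 231) / 29 = 14553 / 29 ≈ 501.8 → 502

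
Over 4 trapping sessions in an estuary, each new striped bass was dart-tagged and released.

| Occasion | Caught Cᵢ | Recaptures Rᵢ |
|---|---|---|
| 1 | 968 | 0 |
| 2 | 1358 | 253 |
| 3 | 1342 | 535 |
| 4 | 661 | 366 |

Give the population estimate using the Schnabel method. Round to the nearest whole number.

Marked at large before each occasion: Mᵢ = Σⱼ<ᵢ (Cⱼ − Rⱼ) → M1=0, M2=968, M3=2073, M4=2880
Σ MᵢCᵢ = 0·968 + 968·1358 + 2073·1342 + 2880·661 = 0 + 1314544 + 2781966 + 1903680 = 6000190
Σ Rᵢ = 0 + 253 + 535 + 366 = 1154
N̂ = 6000190 / 1154 ≈ 5199.47 → 5199

N ≈ 5199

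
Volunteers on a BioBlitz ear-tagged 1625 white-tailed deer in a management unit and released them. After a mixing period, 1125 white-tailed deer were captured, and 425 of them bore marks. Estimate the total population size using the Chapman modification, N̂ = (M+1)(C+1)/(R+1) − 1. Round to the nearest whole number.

N̂ = (1625+1)(1125+1)/(425+1) − 1 = 1626·1126/426 − 1
= 1830876/426 − 1 ≈ 4297.8 − 1 ≈ 4296.8 → 4297

N ≈ 4297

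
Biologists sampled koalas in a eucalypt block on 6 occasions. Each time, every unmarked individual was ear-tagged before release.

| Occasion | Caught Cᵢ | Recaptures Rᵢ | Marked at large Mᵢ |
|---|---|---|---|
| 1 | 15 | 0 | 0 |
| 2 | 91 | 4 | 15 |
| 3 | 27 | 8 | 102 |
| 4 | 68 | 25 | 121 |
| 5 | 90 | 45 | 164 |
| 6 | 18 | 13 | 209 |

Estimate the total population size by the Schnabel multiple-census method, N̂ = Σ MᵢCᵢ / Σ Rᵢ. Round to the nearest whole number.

Σ MᵢCᵢ = 0·15 + 15·91 + 102·27 + 121·68 + 164·90 + 209·18 = 0 + 1365 + 2754 + 8228 + 14760 + 3762 = 30869
Σ Rᵢ = 0 + 4 + 8 + 25 + 45 + 13 = 95
N̂ = 30869 / 95 ≈ 324.9 → 325

N ≈ 325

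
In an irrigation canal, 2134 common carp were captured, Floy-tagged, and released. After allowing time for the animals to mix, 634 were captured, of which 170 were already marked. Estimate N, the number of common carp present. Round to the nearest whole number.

N ≈ 7959

N = (2134 × 634) / 170 = 1352956 / 170 ≈ 7958.6 → 7959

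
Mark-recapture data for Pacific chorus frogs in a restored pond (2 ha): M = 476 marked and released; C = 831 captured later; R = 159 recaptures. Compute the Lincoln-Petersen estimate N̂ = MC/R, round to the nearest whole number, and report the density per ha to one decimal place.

N̂ = 476·831/159 = 395556/159 ≈ 2487.8 → 2488
Density = N̂ / area = 2488 / 2 = 1244.0 per ha

density ≈ 1244.0 Pacific chorus frogs per ha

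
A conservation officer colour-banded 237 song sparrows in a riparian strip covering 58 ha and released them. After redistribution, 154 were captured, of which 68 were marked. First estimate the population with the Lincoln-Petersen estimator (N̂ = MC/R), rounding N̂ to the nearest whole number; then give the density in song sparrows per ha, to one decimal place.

N̂ = 237·154/68 = 36498/68 ≈ 536.7 → 537
Density = N̂ / area = 537 / 58 ≈ 9.26 → 9.3 per ha

density ≈ 9.3 song sparrows per ha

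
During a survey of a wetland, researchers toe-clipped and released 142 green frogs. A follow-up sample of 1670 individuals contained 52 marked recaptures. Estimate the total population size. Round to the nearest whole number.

N ≈ 4560

Lincoln-Petersen assumes M/N = R/C, so N = M·C / R.
N = (142 × 1670) / 52 = 237140 / 52 ≈ 4560.4 → 4560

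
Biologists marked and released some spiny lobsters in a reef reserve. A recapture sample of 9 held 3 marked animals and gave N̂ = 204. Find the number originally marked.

From N = M·C/R: M = N·R / C = 204·3 / 9 = 612 / 9 = 68.

M = 68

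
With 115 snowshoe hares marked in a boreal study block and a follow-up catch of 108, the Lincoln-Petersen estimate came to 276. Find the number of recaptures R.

R = 45

From N = M·C/R: R = M·C / N = 115·108 / 276 = 12420 / 276 = 45.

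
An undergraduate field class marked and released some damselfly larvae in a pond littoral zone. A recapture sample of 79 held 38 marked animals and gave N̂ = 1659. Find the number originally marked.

M = 798

From N = M·C/R: M = N·R / C = 1659·38 / 79 = 63042 / 79 = 798.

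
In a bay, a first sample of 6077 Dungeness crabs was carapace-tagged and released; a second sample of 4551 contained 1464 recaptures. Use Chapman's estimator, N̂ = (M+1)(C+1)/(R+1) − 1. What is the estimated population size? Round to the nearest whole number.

N ≈ 18,884

N̂ = (6077+1)(4551+1)/(1464+1) − 1 = 6078·4552/1465 − 1
= 27667056/1465 − 1 ≈ 18885.4 − 1 ≈ 18884.4 → 18884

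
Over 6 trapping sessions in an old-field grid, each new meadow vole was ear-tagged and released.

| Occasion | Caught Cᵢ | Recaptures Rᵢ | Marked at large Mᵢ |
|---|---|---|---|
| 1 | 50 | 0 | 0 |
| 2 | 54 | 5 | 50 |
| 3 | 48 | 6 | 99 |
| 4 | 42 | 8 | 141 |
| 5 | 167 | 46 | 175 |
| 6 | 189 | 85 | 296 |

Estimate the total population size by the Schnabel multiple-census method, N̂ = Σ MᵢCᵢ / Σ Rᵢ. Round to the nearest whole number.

Σ MᵢCᵢ = 0·50 + 50·54 + 99·48 + 141·42 + 175·167 + 296·189 = 0 + 2700 + 4752 + 5922 + 29225 + 55944 = 98543
Σ Rᵢ = 0 + 5 + 6 + 8 + 46 + 85 = 150
N̂ = 98543 / 150 ≈ 657.0 → 657

N ≈ 657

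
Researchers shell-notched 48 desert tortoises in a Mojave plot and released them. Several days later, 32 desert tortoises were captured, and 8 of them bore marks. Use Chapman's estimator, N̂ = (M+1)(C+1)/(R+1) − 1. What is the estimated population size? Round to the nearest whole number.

N ≈ 179

N̂ = (48+1)(32+1)/(8+1) − 1 = 49·33/9 − 1
= 1617/9 − 1 ≈ 179.7 − 1 ≈ 178.7 → 179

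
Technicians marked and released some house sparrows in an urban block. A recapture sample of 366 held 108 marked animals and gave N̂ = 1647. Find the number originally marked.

From N = M·C/R: M = N·R / C = 1647·108 / 366 = 177876 / 366 = 486.

M = 486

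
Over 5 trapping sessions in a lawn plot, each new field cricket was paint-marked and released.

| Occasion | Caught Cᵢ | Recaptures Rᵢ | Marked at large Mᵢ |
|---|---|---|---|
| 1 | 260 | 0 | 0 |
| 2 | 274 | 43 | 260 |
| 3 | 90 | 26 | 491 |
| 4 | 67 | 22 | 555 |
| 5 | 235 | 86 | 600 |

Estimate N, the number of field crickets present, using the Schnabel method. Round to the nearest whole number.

Σ MᵢCᵢ = 0·260 + 260·274 + 491·90 + 555·67 + 600·235 = 0 + 71240 + 44190 + 37185 + 141000 = 293615
Σ Rᵢ = 0 + 43 + 26 + 22 + 86 = 177
N̂ = 293615 / 177 ≈ 1658.8 → 1659

N ≈ 1659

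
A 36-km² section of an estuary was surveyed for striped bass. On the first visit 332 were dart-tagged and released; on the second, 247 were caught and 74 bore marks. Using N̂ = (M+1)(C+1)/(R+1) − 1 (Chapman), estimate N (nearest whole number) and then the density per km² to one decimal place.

N̂ = 333·248/75 − 1 = 82584/75 − 1 ≈ 1100.1 → 1100
Density = N̂ / area = 1100 / 36 ≈ 30.56 → 30.6 per km²

density ≈ 30.6 striped bass per km²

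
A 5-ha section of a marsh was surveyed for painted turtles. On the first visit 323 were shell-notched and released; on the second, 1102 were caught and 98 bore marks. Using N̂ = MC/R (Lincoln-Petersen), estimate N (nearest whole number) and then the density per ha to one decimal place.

N̂ = 323·1102/98 = 355946/98 ≈ 3632.1 → 3632
Density = N̂ / area = 3632 / 5 ≈ 726.40 → 726.4 per ha

density ≈ 726.4 painted turtles per ha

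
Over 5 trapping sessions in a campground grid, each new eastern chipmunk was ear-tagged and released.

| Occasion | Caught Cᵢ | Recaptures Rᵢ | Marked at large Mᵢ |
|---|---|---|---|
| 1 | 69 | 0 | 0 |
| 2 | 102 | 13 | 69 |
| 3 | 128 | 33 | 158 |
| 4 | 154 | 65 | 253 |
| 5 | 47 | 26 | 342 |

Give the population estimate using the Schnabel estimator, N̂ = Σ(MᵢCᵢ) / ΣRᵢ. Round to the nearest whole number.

N ≈ 601

Σ MᵢCᵢ = 0·69 + 69·102 + 158·128 + 253·154 + 342·47 = 0 + 7038 + 20224 + 38962 + 16074 = 82298
Σ Rᵢ = 0 + 13 + 33 + 65 + 26 = 137
N̂ = 82298 / 137 ≈ 600.7 → 601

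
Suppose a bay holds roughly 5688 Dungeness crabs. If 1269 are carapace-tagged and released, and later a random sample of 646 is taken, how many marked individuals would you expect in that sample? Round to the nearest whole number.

The marked fraction of the population is 1269/5688, so in a sample of 646 expect C·(M/N) marked.
E[R] = 1269 × 646 / 5688 = 819774 / 5688 ≈ 144.1 → 144

expected recaptures ≈ 144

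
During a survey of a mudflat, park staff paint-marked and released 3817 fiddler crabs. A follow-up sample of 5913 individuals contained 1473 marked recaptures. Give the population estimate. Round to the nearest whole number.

If marked individuals mix randomly, R/C ≈ M/N, giving N ≈ M·C/R.
N = (3817 × 5913) / 1473 = 22569921 / 1473 ≈ 15322.4 → 15322

N ≈ 15,322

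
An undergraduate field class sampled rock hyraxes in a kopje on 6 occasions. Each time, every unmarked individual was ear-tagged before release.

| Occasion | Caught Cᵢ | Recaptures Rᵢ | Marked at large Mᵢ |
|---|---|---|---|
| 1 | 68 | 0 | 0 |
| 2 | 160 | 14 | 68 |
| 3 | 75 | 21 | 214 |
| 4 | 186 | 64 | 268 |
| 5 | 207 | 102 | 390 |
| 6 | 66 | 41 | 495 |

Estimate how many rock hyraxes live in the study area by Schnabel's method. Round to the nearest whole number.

Σ MᵢCᵢ = 0·68 + 68·160 + 214·75 + 268·186 + 390·207 + 495·66 = 0 + 10880 + 16050 + 49848 + 80730 + 32670 = 190178
Σ Rᵢ = 0 + 14 + 21 + 64 + 102 + 41 = 242
N̂ = 190178 / 242 ≈ 785.9 → 786

N ≈ 786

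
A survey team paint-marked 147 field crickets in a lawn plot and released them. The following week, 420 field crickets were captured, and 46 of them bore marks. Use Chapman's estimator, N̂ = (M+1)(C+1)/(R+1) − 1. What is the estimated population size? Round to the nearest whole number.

N̂ = (147+1)(420+1)/(46+1) − 1 = 148·421/47 − 1
= 62308/47 − 1 ≈ 1325.7 − 1 ≈ 1324.7 → 1325

N ≈ 1325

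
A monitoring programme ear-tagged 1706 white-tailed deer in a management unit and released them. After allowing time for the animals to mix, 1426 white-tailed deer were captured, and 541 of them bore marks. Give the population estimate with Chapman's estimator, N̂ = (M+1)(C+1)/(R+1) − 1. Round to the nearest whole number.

N̂ = (1706+1)(1426+1)/(541+1) − 1 = 1707·1427/542 − 1
= 2435889/542 − 1 ≈ 4494.3 − 1 ≈ 4493.3 → 4493

N ≈ 4493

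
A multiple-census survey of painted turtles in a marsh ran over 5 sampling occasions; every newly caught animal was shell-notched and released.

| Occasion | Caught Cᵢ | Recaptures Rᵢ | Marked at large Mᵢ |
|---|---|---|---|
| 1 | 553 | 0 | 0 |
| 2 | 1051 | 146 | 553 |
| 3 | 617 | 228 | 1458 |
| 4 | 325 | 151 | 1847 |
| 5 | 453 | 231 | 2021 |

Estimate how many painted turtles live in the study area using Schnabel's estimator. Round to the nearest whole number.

N ≈ 3964

Σ MᵢCᵢ = 0·553 + 553·1051 + 1458·617 + 1847·325 + 2021·453 = 0 + 581203 + 899586 + 600275 + 915513 = 2996577
Σ Rᵢ = 0 + 146 + 228 + 151 + 231 = 756
N̂ = 2996577 / 756 ≈ 3963.7 → 3964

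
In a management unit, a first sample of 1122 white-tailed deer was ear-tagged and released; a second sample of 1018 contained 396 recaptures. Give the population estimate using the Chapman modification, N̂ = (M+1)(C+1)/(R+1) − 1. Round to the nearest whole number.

N̂ = (1122+1)(1018+1)/(396+1) − 1 = 1123·1019/397 − 1
= 1144337/397 − 1 ≈ 2882.46 − 1 ≈ 2881.46 → 2881

N ≈ 2881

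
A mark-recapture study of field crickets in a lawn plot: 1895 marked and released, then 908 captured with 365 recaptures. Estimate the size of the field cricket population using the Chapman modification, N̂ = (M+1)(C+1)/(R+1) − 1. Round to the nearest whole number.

N ≈ 4708

N̂ = (1895+1)(908+1)/(365+1) − 1 = 1896·909/366 − 1
= 1723464/366 − 1 ≈ 4708.9 − 1 ≈ 4707.9 → 4708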